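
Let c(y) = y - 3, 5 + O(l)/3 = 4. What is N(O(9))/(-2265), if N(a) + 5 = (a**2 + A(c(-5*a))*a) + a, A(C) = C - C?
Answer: -1/2265 ≈ -0.00044150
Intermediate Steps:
O(l) = -3 (O(l) = -15 + 3*4 = -15 + 12 = -3)
c(y) = -3 + y
A(C) = 0
N(a) = -5 + a + a**2 (N(a) = -5 + ((a**2 + 0*a) + a) = -5 + ((a**2 + 0) + a) = -5 + (a**2 + a) = -5 + (a + a**2) = -5 + a + a**2)
N(O(9))/(-2265) = (-5 - 3 + (-3)**2)/(-2265) = (-5 - 3 + 9)*(-1/2265) = 1*(-1/2265) = -1/2265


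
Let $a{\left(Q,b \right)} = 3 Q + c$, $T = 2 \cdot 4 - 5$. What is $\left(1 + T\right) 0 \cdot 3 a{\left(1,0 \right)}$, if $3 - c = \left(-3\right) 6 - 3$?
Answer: $0$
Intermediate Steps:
$c = 24$ ($c = 3 - \left(\left(-3\right) 6 - 3\right) = 3 - \left(-18 - 3\right) = 3 - -21 = 3 + 21 = 24$)
$T = 3$ ($T = 8 - 5 = 3$)
$a{\left(Q,b \right)} = 24 + 3 Q$ ($a{\left(Q,b \right)} = 3 Q + 24 = 24 + 3 Q$)
$\left(1 + T\right) 0 \cdot 3 a{\left(1,0 \right)} = \left(1 + 3\right) 0 \cdot 3 \left(24 + 3 \cdot 1\right) = 4 \cdot 0 \cdot 3 \left(24 + 3\right) = 0 \cdot 3 \cdot 27 = 0 \cdot 27 = 0$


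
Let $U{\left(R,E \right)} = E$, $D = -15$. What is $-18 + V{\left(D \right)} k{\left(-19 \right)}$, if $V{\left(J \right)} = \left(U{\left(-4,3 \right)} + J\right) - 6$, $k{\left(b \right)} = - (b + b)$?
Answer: $-702$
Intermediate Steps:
$k{\left(b \right)} = - 2 b$
$V{\left(J \right)} = -3 + J$ ($V{\left(J \right)} = \left(3 + J\right) - 6 = -3 + J$)
$-18 + V{\left(D \right)} k{\left(-19 \right)} = -18 + \left(-3 - 15\right) \left(\left(-2\right) \left(-19\right)\right) = -18 - 684 = -702$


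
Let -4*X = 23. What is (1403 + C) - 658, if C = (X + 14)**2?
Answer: 13009/16 ≈ 813.06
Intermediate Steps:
X = -23/4 (X = -1/4*23 = -23/4 ≈ -5.7500)
C = 1089/16 (C = (-23/4 + 14)**2 = (33/4)**2 = 1089/16 ≈ 68.063)
(1403 + C) - 658 = (1403 + 1089/16) - 658 = 23537/16 - 658 = 13009/16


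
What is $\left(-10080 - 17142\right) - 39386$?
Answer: $-66608$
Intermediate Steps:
$\left(-10080 - 17142\right) - 39386 = -27222 - 39386 = -66608$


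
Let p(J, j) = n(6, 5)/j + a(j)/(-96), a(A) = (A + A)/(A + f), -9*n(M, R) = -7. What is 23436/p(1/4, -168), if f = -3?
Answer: -96181344/103 ≈ -9.3380e+5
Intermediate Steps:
n(M, R) = 7/9 (n(M, R) = -1/9*(-7) = 7/9)
a(A) = 2*A/(-3 + A) (a(A) = (A + A)/(A - 3) = (2*A)/(-3 + A) = 2*A/(-3 + A))
p(J, j) = 7/(9*j) - j/(48*(-3 + j)) (p(J, j) = 7/(9*j) + (2*j/(-3 + j))/(-96) = 7/(9*j) + (2*j/(-3 + j))*(-1/96) = 7/(9*j) - j/(48*(-3 + j)))
23436/p(1/4, -168) = 23436/(((1/144)*(-336 - 3*(-168)**2 + 112*(-168))/(-168*(-3 - 168)))) = 23436/(((1/144)*(-1/168)*(-336 - 3*28224 - 18816)/(-171))) = 23436/(((1/144)*(-1/168)*(-1/171)*(-336 - 84672 - 18816))) = 23436/(((1/144)*(-1/168)*(-1/171)*(-103824))) = 23436/(-103/4104) = 23436*(-4104/103) = -96181344/103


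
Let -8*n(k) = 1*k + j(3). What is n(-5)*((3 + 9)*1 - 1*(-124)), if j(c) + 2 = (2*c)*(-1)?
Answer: 221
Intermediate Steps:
j(c) = -2 - 2*c (j(c) = -2 + (2*c)*(-1) = -2 - 2*c)
n(k) = 1 - k/8 (n(k) = -(1*k + (-2 - 2*3))/8 = -(k + (-2 - 6))/8 = -(k - 8)/8 = -(-8 + k)/8 = 1 - k/8)
n(-5)*((3 + 9)*1 - 1*(-124)) = (1 - 1/8*(-5))*((3 + 9)*1 - 1*(-124)) = (1 + 5/8)*(12*1 + 124) = 13*(12 + 124)/8 = (13/8)*136 = 221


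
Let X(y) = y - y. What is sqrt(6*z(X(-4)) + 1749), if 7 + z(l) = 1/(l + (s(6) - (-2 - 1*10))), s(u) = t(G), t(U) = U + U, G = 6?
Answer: sqrt(6829)/2 ≈ 41.319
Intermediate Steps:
t(U) = 2*U
s(u) = 12 (s(u) = 2*6 = 12)
X(y) = 0
z(l) = -7 + 1/(24 + l) (z(l) = -7 + 1/(l + (12 - (-2 - 1*10))) = -7 + 1/(l + (12 - (-2 - 10))) = -7 + 1/(l + (12 - 1*(-12))) = -7 + 1/(l + (12 + 12)) = -7 + 1/(l + 24) = -7 + 1/(24 + l))
sqrt(6*z(X(-4)) + 1749) = sqrt(6*((-167 - 7*0)/(24 + 0)) + 1749) = sqrt(6*((-167 + 0)/24) + 1749) = sqrt(6*((1/24)*(-167)) + 1749) = sqrt(6*(-167/24) + 1749) = sqrt(-167/4 + 1749) = sqrt(6829/4) = sqrt(6829)/2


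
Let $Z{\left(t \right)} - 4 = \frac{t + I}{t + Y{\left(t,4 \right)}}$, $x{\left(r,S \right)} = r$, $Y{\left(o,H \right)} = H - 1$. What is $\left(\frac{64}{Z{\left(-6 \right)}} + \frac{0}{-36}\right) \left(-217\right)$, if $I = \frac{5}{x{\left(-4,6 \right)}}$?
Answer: $- \frac{23808}{11} \approx -2164.4$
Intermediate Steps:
$Y{\left(o,H \right)} = -1 + H$
$I = - \frac{5}{4}$ ($I = \frac{5}{-4} = 5 \left(- \frac{1}{4}\right) = - \frac{5}{4} \approx -1.25$)
$Z{\left(t \right)} = 4 + \frac{- \frac{5}{4} + t}{3 + t}$ ($Z{\left(t \right)} = 4 + \frac{t - \frac{5}{4}}{t + \left(-1 + 4\right)} = 4 + \frac{- \frac{5}{4} + t}{t + 3} = 4 + \frac{- \frac{5}{4} + t}{3 + t}$)
$\left(\frac{64}{Z{\left(-6 \right)}} + \frac{0}{-36}\right) \left(-217\right) = \left(\frac{64}{\frac{1}{4} \frac{1}{3 - 6} \left(43 + 20 \left(-6\right)\right)} + \frac{0}{-36}\right) \left(-217\right) = \left(\frac{64}{\frac{1}{4} \frac{1}{-3} \left(43 - 120\right)} + 0 \left(- \frac{1}{36}\right)\right) \left(-217\right) = \left(\frac{64}{\frac{1}{4} \left(- \frac{1}{3}\right) \left(-77\right)} + 0\right) \left(-217\right) = \left(\frac{64}{\frac{77}{12}} + 0\right) \left(-217\right) = \left(64 \cdot \frac{12}{77} + 0\right) \left(-217\right) = \left(\frac{768}{77} + 0\right) \left(-217\right) = \frac{768}{77} \left(-217\right) = - \frac{23808}{11}$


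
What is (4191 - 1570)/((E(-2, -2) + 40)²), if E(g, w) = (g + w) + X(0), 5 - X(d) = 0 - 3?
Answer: 2621/1936 ≈ 1.3538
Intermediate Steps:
X(d) = 8 (X(d) = 5 - (0 - 3) = 5 - 1*(-3) = 5 + 3 = 8)
E(g, w) = 8 + g + w (E(g, w) = (g + w) + 8 = 8 + g + w)
(4191 - 1570)/((E(-2, -2) + 40)²) = (4191 - 1570)/(((8 - 2 - 2) + 40)²) = 2621/((4 + 40)²) = 2621/(44²) = 2621/1936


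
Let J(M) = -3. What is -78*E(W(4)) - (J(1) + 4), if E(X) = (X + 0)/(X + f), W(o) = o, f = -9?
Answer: 307/5 ≈ 61.400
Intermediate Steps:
E(X) = X/(-9 + X) (E(X) = (X + 0)/(X - 9) = X/(-9 + X))
-78*E(W(4)) - (J(1) + 4) = -312/(-9 + 4) - (-3 + 4) = -312/(-5) - 1*1 = -312*(-1)/5 - 1 = -78*(-⅘) - 1 = 312/5 - 1 = 307/5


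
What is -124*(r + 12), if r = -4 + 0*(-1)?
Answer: -992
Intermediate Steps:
r = -4 (r = -4 + 0 = -4)
-124*(r + 12) = -124*(-4 + 12) = -124*8 = -992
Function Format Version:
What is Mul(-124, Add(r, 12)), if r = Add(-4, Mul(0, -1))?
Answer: -992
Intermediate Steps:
r = -4 (r = Add(-4, 0) = -4)
Mul(-124, Add(r, 12)) = Mul(-124, Add(-4, 12)) = Mul(-124, 8) = -992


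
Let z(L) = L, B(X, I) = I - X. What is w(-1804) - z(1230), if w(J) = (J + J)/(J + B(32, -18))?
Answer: -1138406/927 ≈ -1228.1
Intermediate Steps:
w(J) = 2*J/(-50 + J) (w(J) = (J + J)/(J + (-18 - 1*32)) = (2*J)/(J + (-18 - 32)) = (2*J)/(J - 50) = (2*J)/(-50 + J) = 2*J/(-50 + J))
w(-1804) - z(1230) = 2*(-1804)/(-50 - 1804) - 1*1230 = 2*(-1804)/(-1854) - 1230 = 2*(-1804)*(-1/1854) - 1230 = 1804/927 - 1230 = -1138406/927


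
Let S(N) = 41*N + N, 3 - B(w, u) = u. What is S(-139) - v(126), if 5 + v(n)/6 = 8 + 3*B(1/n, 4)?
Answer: -5838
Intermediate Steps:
B(w, u) = 3 - u
v(n) = 0 (v(n) = -30 + 6*(8 + 3*(3 - 1*4)) = -30 + 6*(8 + 3*(3 - 4)) = -30 + 6*(8 + 3*(-1)) = -30 + 6*(8 - 3) = -30 + 6*5 = -30 + 30 = 0)
S(N) = 42*N
S(-139) - v(126) = 42*(-139) - 1*0 = -5838 + 0 = -5838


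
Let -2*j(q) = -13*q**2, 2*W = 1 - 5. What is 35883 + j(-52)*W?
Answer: 731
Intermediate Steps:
W = -2 (W = (1 - 5)/2 = (1/2)*(-4) = -2)
j(q) = 13*q**2/2 (j(q) = -(-13)*q**2/2 = 13*q**2/2)
35883 + j(-52)*W = 35883 + ((13/2)*(-52)**2)*(-2) = 35883 + ((13/2)*2704)*(-2) = 35883 + 17576*(-2) = 35883 - 35152 = 731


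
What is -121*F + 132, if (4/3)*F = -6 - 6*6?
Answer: 7887/2 ≈ 3943.5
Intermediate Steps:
F = -63/2 (F = 3*(-6 - 6*6)/4 = 3*(-6 - 36)/4 = (¾)*(-42) = -63/2 ≈ -31.500)
-121*F + 132 = -121*(-63/2) + 132 = 7623/2 + 132 = 7887/2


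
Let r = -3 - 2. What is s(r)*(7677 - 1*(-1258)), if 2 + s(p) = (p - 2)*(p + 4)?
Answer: 44675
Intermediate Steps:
r = -5
s(p) = -2 + (-2 + p)*(4 + p) (s(p) = -2 + (p - 2)*(p + 4) = -2 + (-2 + p)*(4 + p))
s(r)*(7677 - 1*(-1258)) = (-10 + (-5)² + 2*(-5))*(7677 - 1*(-1258)) = (-10 + 25 - 10)*(7677 + 1258) = 5*8935 = 44675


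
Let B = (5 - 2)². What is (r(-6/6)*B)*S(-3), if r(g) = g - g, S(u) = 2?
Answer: 0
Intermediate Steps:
r(g) = 0
B = 9 (B = 3² = 9)
(r(-6/6)*B)*S(-3) = (0*9)*2 = 0*2 = 0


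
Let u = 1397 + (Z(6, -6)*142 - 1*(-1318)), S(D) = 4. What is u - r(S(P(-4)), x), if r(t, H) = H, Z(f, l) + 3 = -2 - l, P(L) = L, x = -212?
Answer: 3069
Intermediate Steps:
Z(f, l) = -5 - l (Z(f, l) = -3 + (-2 - l) = -5 - l)
u = 2857 (u = 1397 + ((-5 - 1*(-6))*142 - 1*(-1318)) = 1397 + ((-5 + 6)*142 + 1318) = 1397 + (1*142 + 1318) = 1397 + (142 + 1318) = 1397 + 1460 = 2857)
u - r(S(P(-4)), x) = 2857 - 1*(-212) = 2857 + 212 = 3069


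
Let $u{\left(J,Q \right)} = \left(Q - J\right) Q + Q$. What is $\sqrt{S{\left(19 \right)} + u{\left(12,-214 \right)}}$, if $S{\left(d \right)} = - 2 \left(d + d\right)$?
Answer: $43 \sqrt{26} \approx 219.26$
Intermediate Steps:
$u{\left(J,Q \right)} = Q + Q \left(Q - J\right)$ ($u{\left(J,Q \right)} = Q \left(Q - J\right) + Q = Q + Q \left(Q - J\right)$)
$S{\left(d \right)} = - 4 d$ ($S{\left(d \right)} = - 2 \cdot 2 d = - 4 d$)
$\sqrt{S{\left(19 \right)} + u{\left(12,-214 \right)}} = \sqrt{\left(-4\right) 19 - 214 \left(1 - 214 - 12\right)} = \sqrt{-76 - 214 \left(1 - 214 - 12\right)} = \sqrt{-76 - -48150} = \sqrt{-76 + 48150} = \sqrt{48074} = 43 \sqrt{26}$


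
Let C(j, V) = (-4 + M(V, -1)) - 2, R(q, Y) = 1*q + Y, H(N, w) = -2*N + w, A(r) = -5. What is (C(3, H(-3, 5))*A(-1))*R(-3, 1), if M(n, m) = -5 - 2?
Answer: -130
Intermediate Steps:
M(n, m) = -7
H(N, w) = w - 2*N
R(q, Y) = Y + q (R(q, Y) = q + Y = Y + q)
C(j, V) = -13 (C(j, V) = (-4 - 7) - 2 = -11 - 2 = -13)
(C(3, H(-3, 5))*A(-1))*R(-3, 1) = (-13*(-5))*(1 - 3) = 65*(-2) = -130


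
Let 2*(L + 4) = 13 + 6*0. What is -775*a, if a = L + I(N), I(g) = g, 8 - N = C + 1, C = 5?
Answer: -6975/2 ≈ -3487.5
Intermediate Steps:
N = 2 (N = 8 - (5 + 1) = 8 - 1*6 = 8 - 6 = 2)
L = 5/2 (L = -4 + (13 + 6*0)/2 = -4 + (13 + 0)/2 = -4 + (½)*13 = -4 + 13/2 = 5/2 ≈ 2.5000)
a = 9/2 (a = 5/2 + 2 = 9/2 ≈ 4.5000)
-775*a = -775*9/2 = -6975/2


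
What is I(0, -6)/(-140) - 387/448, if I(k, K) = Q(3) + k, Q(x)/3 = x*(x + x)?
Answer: -2799/2240 ≈ -1.2496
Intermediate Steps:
Q(x) = 6*x² (Q(x) = 3*(x*(x + x)) = 3*(x*(2*x)) = 3*(2*x²) = 6*x²)
I(k, K) = 54 + k (I(k, K) = 6*3² + k = 6*9 + k = 54 + k)
I(0, -6)/(-140) - 387/448 = (54 + 0)/(-140) - 387/448 = 54*(-1/140) - 387*1/448 = -27/70 - 387/448 = -2799/2240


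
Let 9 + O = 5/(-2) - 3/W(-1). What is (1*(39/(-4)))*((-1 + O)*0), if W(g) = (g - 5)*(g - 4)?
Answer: 0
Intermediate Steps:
W(g) = (-5 + g)*(-4 + g)
O = -58/5 (O = -9 + (5/(-2) - 3/(20 + (-1)² - 9*(-1))) = -9 + (5*(-½) - 3/(20 + 1 + 9)) = -9 + (-5/2 - 3/30) = -9 + (-5/2 - 3*1/30) = -9 + (-5/2 - ⅒) = -9 - 13/5 = -58/5 ≈ -11.600)
(1*(39/(-4)))*((-1 + O)*0) = (1*(39/(-4)))*((-1 - 58/5)*0) = (1*(39*(-¼)))*(-63/5*0) = (1*(-39/4))*0 = -39/4*0 = 0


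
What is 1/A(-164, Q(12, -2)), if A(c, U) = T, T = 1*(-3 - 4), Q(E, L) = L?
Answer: -⅐ ≈ -0.14286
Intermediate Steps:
T = -7 (T = 1*(-7) = -7)
A(c, U) = -7
1/A(-164, Q(12, -2)) = 1/(-7) = -⅐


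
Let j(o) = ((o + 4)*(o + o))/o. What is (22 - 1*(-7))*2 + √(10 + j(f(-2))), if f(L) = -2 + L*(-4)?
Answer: 58 + √30 ≈ 63.477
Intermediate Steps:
f(L) = -2 - 4*L
j(o) = 8 + 2*o (j(o) = ((4 + o)*(2*o))/o = (2*o*(4 + o))/o = 8 + 2*o)
(22 - 1*(-7))*2 + √(10 + j(f(-2))) = (22 - 1*(-7))*2 + √(10 + (8 + 2*(-2 - 4*(-2)))) = (22 + 7)*2 + √(10 + (8 + 2*(-2 + 8))) = 29*2 + √(10 + (8 + 2*6)) = 58 + √(10 + (8 + 12)) = 58 + √(10 + 20) = 58 + √30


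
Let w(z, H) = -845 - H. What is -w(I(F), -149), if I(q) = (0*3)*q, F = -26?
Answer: 696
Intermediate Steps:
I(q) = 0 (I(q) = 0*q = 0)
-w(I(F), -149) = -(-845 - 1*(-149)) = -(-845 + 149) = -1*(-696) = 696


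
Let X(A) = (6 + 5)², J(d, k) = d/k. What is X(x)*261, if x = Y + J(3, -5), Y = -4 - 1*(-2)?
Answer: 31581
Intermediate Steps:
Y = -2 (Y = -4 + 2 = -2)
x = -13/5 (x = -2 + 3/(-5) = -2 + 3*(-⅕) = -2 - ⅗ = -13/5 ≈ -2.6000)
X(A) = 121 (X(A) = 11² = 121)
X(x)*261 = 121*261 = 31581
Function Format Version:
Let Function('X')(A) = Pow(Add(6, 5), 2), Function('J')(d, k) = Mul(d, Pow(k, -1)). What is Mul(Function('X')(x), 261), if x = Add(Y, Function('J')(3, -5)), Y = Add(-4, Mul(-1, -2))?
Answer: 31581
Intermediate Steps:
Y = -2 (Y = Add(-4, 2) = -2)
x = Rational(-13, 5) (x = Add(-2, Mul(3, Pow(-5, -1))) = Add(-2, Mul(3, Rational(-1, 5))) = Add(-2, Rational(-3, 5)) = Rational(-13, 5) ≈ -2.6000)
Function('X')(A) = 121 (Function('X')(A) = Pow(11, 2) = 121)
Mul(Function('X')(x), 261) = Mul(121, 261) = 31581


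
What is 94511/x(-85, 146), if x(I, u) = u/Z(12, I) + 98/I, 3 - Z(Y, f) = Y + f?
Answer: 305270530/2481 ≈ 1.2304e+5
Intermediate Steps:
Z(Y, f) = 3 - Y - f (Z(Y, f) = 3 - (Y + f) = 3 + (-Y - f) = 3 - Y - f)
x(I, u) = 98/I + u/(-9 - I) (x(I, u) = u/(3 - 1*12 - I) + 98/I = u/(3 - 12 - I) + 98/I = u/(-9 - I) + 98/I = 98/I + u/(-9 - I))
94511/x(-85, 146) = 94511/(98/(-85) - 1*146/(9 - 85)) = 94511/(98*(-1/85) - 1*146/(-76)) = 94511/(-98/85 - 1*146*(-1/76)) = 94511/(-98/85 + 73/38) = 94511/(2481/3230) = 94511*(3230/2481) = 305270530/2481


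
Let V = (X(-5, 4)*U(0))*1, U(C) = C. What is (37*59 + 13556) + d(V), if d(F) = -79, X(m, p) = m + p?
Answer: 15660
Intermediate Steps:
V = 0 (V = ((-5 + 4)*0)*1 = -1*0*1 = 0*1 = 0)
(37*59 + 13556) + d(V) = (37*59 + 13556) - 79 = (2183 + 13556) - 79 = 15739 - 79 = 15660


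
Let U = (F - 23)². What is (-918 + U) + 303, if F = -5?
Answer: 169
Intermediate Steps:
U = 784 (U = (-5 - 23)² = (-28)² = 784)
(-918 + U) + 303 = (-918 + 784) + 303 = -134 + 303 = 169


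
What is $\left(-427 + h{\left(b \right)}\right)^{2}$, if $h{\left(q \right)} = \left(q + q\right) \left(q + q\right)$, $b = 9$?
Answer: $10609$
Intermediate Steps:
$h{\left(q \right)} = 4 q^{2}$ ($h{\left(q \right)} = 2 q 2 q = 4 q^{2}$)
$\left(-427 + h{\left(b \right)}\right)^{2} = \left(-427 + 4 \cdot 9^{2}\right)^{2} = \left(-427 + 4 \cdot 81\right)^{2} = \left(-427 + 324\right)^{2} = \left(-103\right)^{2} = 10609$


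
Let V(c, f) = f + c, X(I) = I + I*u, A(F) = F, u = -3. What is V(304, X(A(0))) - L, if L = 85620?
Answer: -85316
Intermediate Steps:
X(I) = -2*I (X(I) = I + I*(-3) = I - 3*I = -2*I)
V(c, f) = c + f
V(304, X(A(0))) - L = (304 - 2*0) - 1*85620 = (304 + 0) - 85620 = 304 - 85620 = -85316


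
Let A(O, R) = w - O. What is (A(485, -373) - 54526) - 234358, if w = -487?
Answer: -289856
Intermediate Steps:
A(O, R) = -487 - O
(A(485, -373) - 54526) - 234358 = ((-487 - 1*485) - 54526) - 234358 = ((-487 - 485) - 54526) - 234358 = (-972 - 54526) - 234358 = -55498 - 234358 = -289856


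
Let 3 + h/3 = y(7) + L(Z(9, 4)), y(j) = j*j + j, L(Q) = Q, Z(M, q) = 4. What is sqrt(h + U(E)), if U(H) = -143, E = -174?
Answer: 2*sqrt(7) ≈ 5.2915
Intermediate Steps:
y(j) = j + j**2 (y(j) = j**2 + j = j + j**2)
h = 171 (h = -9 + 3*(7*(1 + 7) + 4) = -9 + 3*(7*8 + 4) = -9 + 3*(56 + 4) = -9 + 3*60 = -9 + 180 = 171)
sqrt(h + U(E)) = sqrt(171 - 143) = sqrt(28) = 2*sqrt(7)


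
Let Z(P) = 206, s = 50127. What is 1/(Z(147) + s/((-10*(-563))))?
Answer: 5630/1209907 ≈ 0.0046533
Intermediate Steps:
1/(Z(147) + s/((-10*(-563)))) = 1/(206 + 50127/((-10*(-563)))) = 1/(206 + 50127/5630) = 1/(1209907/5630) = 5630/1209907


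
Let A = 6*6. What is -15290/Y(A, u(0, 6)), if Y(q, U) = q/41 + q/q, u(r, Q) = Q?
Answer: -56990/7 ≈ -8141.4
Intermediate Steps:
A = 36
Y(q, U) = 1 + q/41 (Y(q, U) = q*(1/41) + 1 = q/41 + 1 = 1 + q/41)
-15290/Y(A, u(0, 6)) = -15290/(1 + (1/41)*36) = -15290/(1 + 36/41) = -15290/77/41 = -15290*41/77 = -56990/7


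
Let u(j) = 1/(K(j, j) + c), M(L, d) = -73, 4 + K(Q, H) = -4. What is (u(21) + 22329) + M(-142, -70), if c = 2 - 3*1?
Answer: 200303/9 ≈ 22256.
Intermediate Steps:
K(Q, H) = -8 (K(Q, H) = -4 - 4 = -8)
c = -1 (c = 2 - 3 = -1)
u(j) = -1/9 (u(j) = 1/(-8 - 1) = 1/(-9) = -1/9)
(u(21) + 22329) + M(-142, -70) = (-1/9 + 22329) - 73 = 200960/9 - 73 = 200303/9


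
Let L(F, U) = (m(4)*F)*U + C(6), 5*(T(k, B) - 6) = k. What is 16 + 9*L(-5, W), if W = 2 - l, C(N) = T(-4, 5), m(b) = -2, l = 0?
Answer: 1214/5 ≈ 242.80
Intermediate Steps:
T(k, B) = 6 + k/5
C(N) = 26/5 (C(N) = 6 + (⅕)*(-4) = 6 - ⅘ = 26/5)
W = 2 (W = 2 - 1*0 = 2 + 0 = 2)
L(F, U) = 26/5 - 2*F*U (L(F, U) = (-2*F)*U + 26/5 = -2*F*U + 26/5 = 26/5 - 2*F*U)
16 + 9*L(-5, W) = 16 + 9*(26/5 - 2*(-5)*2) = 16 + 9*(26/5 + 20) = 16 + 9*(126/5) = 16 + 1134/5 = 1214/5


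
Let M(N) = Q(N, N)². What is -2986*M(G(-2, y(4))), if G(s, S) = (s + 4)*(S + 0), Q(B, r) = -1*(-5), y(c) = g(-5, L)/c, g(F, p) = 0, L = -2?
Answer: -74650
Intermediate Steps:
y(c) = 0 (y(c) = 0/c = 0)
Q(B, r) = 5
G(s, S) = S*(4 + s) (G(s, S) = (4 + s)*S = S*(4 + s))
M(N) = 25 (M(N) = 5² = 25)
-2986*M(G(-2, y(4))) = -2986*25 = -74650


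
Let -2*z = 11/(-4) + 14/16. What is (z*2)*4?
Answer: 15/2 ≈ 7.5000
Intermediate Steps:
z = 15/16 (z = -(11/(-4) + 14/16)/2 = -(11*(-1/4) + 14*(1/16))/2 = -(-11/4 + 7/8)/2 = -1/2*(-15/8) = 15/16 ≈ 0.93750)
(z*2)*4 = ((15/16)*2)*4 = (15/8)*4 = 15/2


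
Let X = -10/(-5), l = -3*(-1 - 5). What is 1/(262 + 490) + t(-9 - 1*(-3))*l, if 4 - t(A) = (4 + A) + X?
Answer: 54145/752 ≈ 72.001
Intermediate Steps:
l = 18 (l = -3*(-6) = 18)
X = 2 (X = -10*(-⅕) = 2)
t(A) = -2 - A (t(A) = 4 - ((4 + A) + 2) = 4 - (6 + A) = 4 + (-6 - A) = -2 - A)
1/(262 + 490) + t(-9 - 1*(-3))*l = 1/(262 + 490) + (-2 - (-9 - 1*(-3)))*18 = 1/752 + (-2 - (-9 + 3))*18 = 1/752 + (-2 - 1*(-6))*18 = 1/752 + (-2 + 6)*18 = 1/752 + 4*18 = 1/752 + 72 = 54145/752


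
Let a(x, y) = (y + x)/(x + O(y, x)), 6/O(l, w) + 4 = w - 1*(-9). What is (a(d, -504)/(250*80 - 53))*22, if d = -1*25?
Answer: 460/19947 ≈ 0.023061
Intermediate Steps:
d = -25
O(l, w) = 6/(5 + w) (O(l, w) = 6/(-4 + (w - 1*(-9))) = 6/(-4 + (w + 9)) = 6/(-4 + (9 + w)) = 6/(5 + w))
a(x, y) = (x + y)/(x + 6/(5 + x)) (a(x, y) = (y + x)/(x + 6/(5 + x)) = (x + y)/(x + 6/(5 + x)))
(a(d, -504)/(250*80 - 53))*22 = (((5 - 25)*(-25 - 504)/(6 - 25*(5 - 25)))/(250*80 - 53))*22 = ((-20*(-529)/(6 - 25*(-20)))/(20000 - 53))*22 = ((-20*(-529)/(6 + 500))/19947)*22 = ((-20*(-529)/506)*(1/19947))*22 = (((1/506)*(-20)*(-529))*(1/19947))*22 = ((230/11)*(1/19947))*22 = (230/219417)*22 = 460/19947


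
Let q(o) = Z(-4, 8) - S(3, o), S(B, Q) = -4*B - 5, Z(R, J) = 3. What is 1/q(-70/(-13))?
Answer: 1/20 ≈ 0.050000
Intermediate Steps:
S(B, Q) = -5 - 4*B
q(o) = 20 (q(o) = 3 - (-5 - 4*3) = 3 - (-5 - 12) = 3 - 1*(-17) = 3 + 17 = 20)
1/q(-70/(-13)) = 1/20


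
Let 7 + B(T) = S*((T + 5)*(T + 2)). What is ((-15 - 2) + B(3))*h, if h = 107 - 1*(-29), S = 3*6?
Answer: 94656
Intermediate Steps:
S = 18
B(T) = -7 + 18*(2 + T)*(5 + T) (B(T) = -7 + 18*((T + 5)*(T + 2)) = -7 + 18*((5 + T)*(2 + T)) = -7 + 18*((2 + T)*(5 + T)) = -7 + 18*(2 + T)*(5 + T))
h = 136 (h = 107 + 29 = 136)
((-15 - 2) + B(3))*h = ((-15 - 2) + (173 + 18*3**2 + 126*3))*136 = (-17 + (173 + 18*9 + 378))*136 = (-17 + (173 + 162 + 378))*136 = (-17 + 713)*136 = 696*136 = 94656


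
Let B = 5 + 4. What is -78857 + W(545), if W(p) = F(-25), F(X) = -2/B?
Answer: -709715/9 ≈ -78857.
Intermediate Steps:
B = 9
F(X) = -2/9
W(p) = -2/9
-78857 + W(545) = -78857 - 2/9 = -709715/9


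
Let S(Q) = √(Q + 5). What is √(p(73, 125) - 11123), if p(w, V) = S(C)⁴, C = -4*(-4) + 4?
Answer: I*√10498 ≈ 102.46*I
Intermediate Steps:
C = 20 (C = 16 + 4 = 20)
S(Q) = √(5 + Q)
p(w, V) = 625 (p(w, V) = (√(5 + 20))⁴ = (√25)⁴ = 5⁴ = 625)
√(p(73, 125) - 11123) = √(625 - 11123) = √(-10498) = I*√10498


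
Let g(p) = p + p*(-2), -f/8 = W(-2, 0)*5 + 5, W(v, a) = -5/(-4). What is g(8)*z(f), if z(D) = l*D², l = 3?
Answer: -194400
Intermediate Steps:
W(v, a) = 5/4 (W(v, a) = -5*(-¼) = 5/4)
f = -90 (f = -8*((5/4)*5 + 5) = -8*(25/4 + 5) = -8*45/4 = -90)
g(p) = -p (g(p) = p - 2*p = -p)
z(D) = 3*D²
g(8)*z(f) = (-1*8)*(3*(-90)²) = -24*8100 = -8*24300 = -194400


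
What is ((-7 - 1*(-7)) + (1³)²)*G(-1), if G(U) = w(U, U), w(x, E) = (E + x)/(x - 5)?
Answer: ⅓ ≈ 0.33333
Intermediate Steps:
w(x, E) = (E + x)/(-5 + x)
G(U) = 2*U/(-5 + U) (G(U) = (U + U)/(-5 + U) = (2*U)/(-5 + U) = 2*U/(-5 + U))
((-7 - 1*(-7)) + (1³)²)*G(-1) = ((-7 - 1*(-7)) + (1³)²)*(2*(-1)/(-5 - 1)) = ((-7 + 7) + 1²)*(2*(-1)/(-6)) = (0 + 1)*(2*(-1)*(-⅙)) = 1*(⅓) = ⅓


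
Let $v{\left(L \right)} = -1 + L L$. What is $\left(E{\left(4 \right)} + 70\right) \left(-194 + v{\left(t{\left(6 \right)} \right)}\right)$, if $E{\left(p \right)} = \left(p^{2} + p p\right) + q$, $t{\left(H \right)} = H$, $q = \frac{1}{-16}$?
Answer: $- \frac{259329}{16} \approx -16208.0$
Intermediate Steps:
$q = - \frac{1}{16} \approx -0.0625$
$v{\left(L \right)} = -1 + L^{2}$
$E{\left(p \right)} = - \frac{1}{16} + 2 p^{2}$ ($E{\left(p \right)} = \left(p^{2} + p p\right) - \frac{1}{16} = \left(p^{2} + p^{2}\right) - \frac{1}{16} = 2 p^{2} - \frac{1}{16} = - \frac{1}{16} + 2 p^{2}$)
$\left(E{\left(4 \right)} + 70\right) \left(-194 + v{\left(t{\left(6 \right)} \right)}\right) = \left(\left(- \frac{1}{16} + 2 \cdot 4^{2}\right) + 70\right) \left(-194 - \left(1 - 6^{2}\right)\right) = \left(\left(- \frac{1}{16} + 2 \cdot 16\right) + 70\right) \left(-194 + \left(-1 + 36\right)\right) = \left(\left(- \frac{1}{16} + 32\right) + 70\right) \left(-194 + 35\right) = \left(\frac{511}{16} + 70\right) \left(-159\right) = \frac{1631}{16} \left(-159\right) = - \frac{259329}{16}$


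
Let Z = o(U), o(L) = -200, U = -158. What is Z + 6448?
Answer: 6248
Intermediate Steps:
Z = -200
Z + 6448 = -200 + 6448 = 6248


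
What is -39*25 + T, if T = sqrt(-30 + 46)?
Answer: -971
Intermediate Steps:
T = 4 (T = sqrt(16) = 4)
-39*25 + T = -39*25 + 4 = -975 + 4 = -971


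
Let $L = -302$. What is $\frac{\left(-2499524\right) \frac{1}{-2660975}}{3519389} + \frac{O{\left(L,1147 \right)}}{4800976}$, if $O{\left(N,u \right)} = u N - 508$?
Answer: $- \frac{1624363680653275313}{22480584869258406200} \approx -0.072256$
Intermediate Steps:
$O{\left(N,u \right)} = -508 + N u$ ($O{\left(N,u \right)} = N u - 508 = -508 + N u$)
$\frac{\left(-2499524\right) \frac{1}{-2660975}}{3519389} + \frac{O{\left(L,1147 \right)}}{4800976} = \frac{\left(-2499524\right) \frac{1}{-2660975}}{3519389} + \frac{-508 - 346394}{4800976} = \left(-2499524\right) \left(- \frac{1}{2660975}\right) \frac{1}{3519389} + \left(-508 - 346394\right) \frac{1}{4800976} = \frac{2499524}{2660975} \cdot \frac{1}{3519389} - \frac{173451}{2400488} = \frac{2499524}{9365006144275} - \frac{173451}{2400488} = - \frac{1624363680653275313}{22480584869258406200}$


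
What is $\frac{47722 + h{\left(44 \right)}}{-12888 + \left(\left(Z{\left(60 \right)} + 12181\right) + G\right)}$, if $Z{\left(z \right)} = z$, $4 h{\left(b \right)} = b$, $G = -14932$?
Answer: $- \frac{15911}{5193} \approx -3.0639$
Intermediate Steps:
$h{\left(b \right)} = \frac{b}{4}$
$\frac{47722 + h{\left(44 \right)}}{-12888 + \left(\left(Z{\left(60 \right)} + 12181\right) + G\right)} = \frac{47722 + \frac{1}{4} \cdot 44}{-12888 + \left(\left(60 + 12181\right) - 14932\right)} = \frac{47722 + 11}{-12888 + \left(12241 - 14932\right)} = \frac{47733}{-12888 - 2691} = \frac{47733}{-15579} = 47733 \left(- \frac{1}{15579}\right) = - \frac{15911}{5193}$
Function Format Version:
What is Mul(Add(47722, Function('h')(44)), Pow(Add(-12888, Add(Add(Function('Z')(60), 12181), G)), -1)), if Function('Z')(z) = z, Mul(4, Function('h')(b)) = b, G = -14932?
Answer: Rational(-15911, 5193) ≈ -3.0639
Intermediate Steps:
Function('h')(b) = Mul(Rational(1, 4), b)
Mul(Add(47722, Function('h')(44)), Pow(Add(-12888, Add(Add(Function('Z')(60), 12181), G)), -1)) = Mul(Add(47722, Mul(Rational(1, 4), 44)), Pow(Add(-12888, Add(Add(60, 12181), -14932)), -1)) = Mul(Add(47722, 11), Pow(Add(-12888, Add(12241, -14932)), -1)) = Mul(47733, Pow(Add(-12888, -2691), -1)) = Mul(47733, Pow(-15579, -1)) = Mul(47733, Rational(-1, 15579)) = Rational(-15911, 5193)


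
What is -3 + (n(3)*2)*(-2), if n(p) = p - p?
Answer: -3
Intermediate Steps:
n(p) = 0
-3 + (n(3)*2)*(-2) = -3 + (0*2)*(-2) = -3 + 0*(-2) = -3 + 0 = -3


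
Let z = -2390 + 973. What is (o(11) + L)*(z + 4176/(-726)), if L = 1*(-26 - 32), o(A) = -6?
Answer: 11017792/121 ≈ 91056.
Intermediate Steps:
z = -1417
L = -58 (L = 1*(-58) = -58)
(o(11) + L)*(z + 4176/(-726)) = (-6 - 58)*(-1417 + 4176/(-726)) = -64*(-1417 + 4176*(-1/726)) = -64*(-1417 - 696/121) = -64*(-172153/121) = 11017792/121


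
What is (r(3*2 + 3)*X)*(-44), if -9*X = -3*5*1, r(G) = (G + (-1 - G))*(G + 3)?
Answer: 880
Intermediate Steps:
r(G) = -3 - G (r(G) = -(3 + G) = -3 - G)
X = 5/3 (X = -(-3*5)/9 = -(-5)/3 = -1/9*(-15) = 5/3 ≈ 1.6667)
(r(3*2 + 3)*X)*(-44) = ((-3 - (3*2 + 3))*(5/3))*(-44) = ((-3 - (6 + 3))*(5/3))*(-44) = ((-3 - 1*9)*(5/3))*(-44) = ((-3 - 9)*(5/3))*(-44) = -12*5/3*(-44) = -20*(-44) = 880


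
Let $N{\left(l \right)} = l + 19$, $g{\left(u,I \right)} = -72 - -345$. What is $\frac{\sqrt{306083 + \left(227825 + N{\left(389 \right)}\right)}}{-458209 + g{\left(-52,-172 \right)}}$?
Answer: $- \frac{31 \sqrt{139}}{228968} \approx -0.0015962$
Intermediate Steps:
$g{\left(u,I \right)} = 273$ ($g{\left(u,I \right)} = -72 + 345 = 273$)
$N{\left(l \right)} = 19 + l$
$\frac{\sqrt{306083 + \left(227825 + N{\left(389 \right)}\right)}}{-458209 + g{\left(-52,-172 \right)}} = \frac{\sqrt{306083 + \left(227825 + \left(19 + 389\right)\right)}}{-458209 + 273} = \frac{\sqrt{306083 + \left(227825 + 408\right)}}{-457936} = \sqrt{306083 + 228233} \left(- \frac{1}{457936}\right) = \sqrt{534316} \left(- \frac{1}{457936}\right) = 62 \sqrt{139} \left(- \frac{1}{457936}\right) = - \frac{31 \sqrt{139}}{228968}$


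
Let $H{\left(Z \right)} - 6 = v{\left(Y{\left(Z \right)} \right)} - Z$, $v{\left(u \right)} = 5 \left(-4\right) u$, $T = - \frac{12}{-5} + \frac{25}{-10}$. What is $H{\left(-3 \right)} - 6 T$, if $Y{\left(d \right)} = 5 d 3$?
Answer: $\frac{4548}{5} \approx 909.6$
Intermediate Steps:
$Y{\left(d \right)} = 15 d$
$T = - \frac{1}{10}$ ($T = \left(-12\right) \left(- \frac{1}{5}\right) + 25 \left(- \frac{1}{10}\right) = \frac{12}{5} - \frac{5}{2} = - \frac{1}{10} \approx -0.1$)
$v{\left(u \right)} = - 20 u$
$H{\left(Z \right)} = 6 - 301 Z$ ($H{\left(Z \right)} = 6 - \left(Z + 20 \cdot 15 Z\right) = 6 - 301 Z$)
$H{\left(-3 \right)} - 6 T = \left(6 - -903\right) - - \frac{3}{5} = \left(6 + 903\right) + \frac{3}{5} = 909 + \frac{3}{5} = \frac{4548}{5}$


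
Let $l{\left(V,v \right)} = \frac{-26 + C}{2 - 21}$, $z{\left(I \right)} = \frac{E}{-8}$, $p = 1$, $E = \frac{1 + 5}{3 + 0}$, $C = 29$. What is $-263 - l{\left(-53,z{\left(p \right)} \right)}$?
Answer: $- \frac{4994}{19} \approx -262.84$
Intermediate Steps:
$E = 2$ ($E = \frac{6}{3} = 6 \cdot \frac{1}{3} = 2$)
$z{\left(I \right)} = - \frac{1}{4}$ ($z{\left(I \right)} = \frac{2}{-8} = 2 \left(- \frac{1}{8}\right) = - \frac{1}{4}$)
$l{\left(V,v \right)} = - \frac{3}{19}$ ($l{\left(V,v \right)} = \frac{-26 + 29}{2 - 21} = \frac{3}{-19} = 3 \left(- \frac{1}{19}\right) = - \frac{3}{19}$)
$-263 - l{\left(-53,z{\left(p \right)} \right)} = -263 - - \frac{3}{19} = -263 + \frac{3}{19} = - \frac{4994}{19}$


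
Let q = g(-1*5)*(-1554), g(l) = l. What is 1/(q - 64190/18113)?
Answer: 18113/140673820 ≈ 0.00012876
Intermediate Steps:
q = 7770 (q = -1*5*(-1554) = -5*(-1554) = 7770)
1/(q - 64190/18113) = 1/(7770 - 64190/18113) = 1/(140673820/18113) = 18113/140673820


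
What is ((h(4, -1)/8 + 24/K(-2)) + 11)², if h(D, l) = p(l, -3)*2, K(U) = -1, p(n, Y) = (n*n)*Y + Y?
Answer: 841/4 ≈ 210.25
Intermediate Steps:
p(n, Y) = Y + Y*n² (p(n, Y) = n²*Y + Y = Y*n² + Y = Y + Y*n²)
h(D, l) = -6 - 6*l² (h(D, l) = -3*(1 + l²)*2 = (-3 - 3*l²)*2 = -6 - 6*l²)
((h(4, -1)/8 + 24/K(-2)) + 11)² = (((-6 - 6*(-1)²)/8 + 24/(-1)) + 11)² = (((-6 - 6*1)*(⅛) + 24*(-1)) + 11)² = (((-6 - 6)*(⅛) - 24) + 11)² = ((-12*⅛ - 24) + 11)² = ((-3/2 - 24) + 11)² = (-51/2 + 11)² = (-29/2)² = 841/4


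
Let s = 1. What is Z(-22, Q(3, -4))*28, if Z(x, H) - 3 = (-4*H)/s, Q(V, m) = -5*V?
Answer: 1764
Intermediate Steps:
Z(x, H) = 3 - 4*H (Z(x, H) = 3 - 4*H/1 = 3 - 4*H*1 = 3 - 4*H)
Z(-22, Q(3, -4))*28 = (3 - (-20)*3)*28 = (3 - 4*(-15))*28 = (3 + 60)*28 = 63*28 = 1764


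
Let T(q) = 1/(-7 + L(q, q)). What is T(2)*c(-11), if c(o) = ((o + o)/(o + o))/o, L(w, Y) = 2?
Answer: 1/55 ≈ 0.018182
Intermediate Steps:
c(o) = 1/o (c(o) = ((2*o)/((2*o)))/o = ((2*o)*(1/(2*o)))/o = 1/o)
T(q) = -⅕ (T(q) = 1/(-7 + 2) = 1/(-5) = -⅕)
T(2)*c(-11) = -⅕/(-11) = -⅕*(-1/11) = 1/55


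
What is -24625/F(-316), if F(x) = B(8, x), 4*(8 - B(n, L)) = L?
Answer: -24625/87 ≈ -283.05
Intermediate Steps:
B(n, L) = 8 - L/4
F(x) = 8 - x/4
-24625/F(-316) = -24625/(8 - ¼*(-316)) = -24625/(8 + 79) = -24625/87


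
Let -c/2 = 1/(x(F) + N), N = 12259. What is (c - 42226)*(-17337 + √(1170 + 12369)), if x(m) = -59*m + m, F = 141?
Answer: 2987586527796/4081 - 172324308*√13539/4081 ≈ 7.2716e+8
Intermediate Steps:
x(m) = -58*m
c = -2/4081 (c = -2/(-58*141 + 12259) = -2/(-8178 + 12259) = -2/4081 ≈ -0.00049008)
(c - 42226)*(-17337 + √(1170 + 12369)) = (-2/4081 - 42226)*(-17337 + √(1170 + 12369)) = -172324308*(-17337 + √13539)/4081 = 2987586527796/4081 - 172324308*√13539/4081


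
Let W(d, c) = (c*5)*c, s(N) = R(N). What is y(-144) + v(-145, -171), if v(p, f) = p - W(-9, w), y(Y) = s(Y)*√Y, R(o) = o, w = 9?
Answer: -550 - 1728*I ≈ -550.0 - 1728.0*I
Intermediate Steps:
s(N) = N
W(d, c) = 5*c² (W(d, c) = (5*c)*c = 5*c²)
y(Y) = Y^(3/2) (y(Y) = Y*√Y = Y^(3/2))
v(p, f) = -405 + p (v(p, f) = p - 5*9² = p - 5*81 = p - 1*405 = p - 405 = -405 + p)
y(-144) + v(-145, -171) = (-144)^(3/2) + (-405 - 145) = -1728*I - 550 = -550 - 1728*I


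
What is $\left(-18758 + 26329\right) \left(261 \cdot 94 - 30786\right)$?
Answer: $-47333892$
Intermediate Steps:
$\left(-18758 + 26329\right) \left(261 \cdot 94 - 30786\right) = 7571 \left(24534 - 30786\right) = 7571 \left(-6252\right) = -47333892$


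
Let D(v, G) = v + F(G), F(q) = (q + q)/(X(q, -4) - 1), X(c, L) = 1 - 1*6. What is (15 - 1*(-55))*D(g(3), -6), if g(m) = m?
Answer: 350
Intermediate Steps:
X(c, L) = -5 (X(c, L) = 1 - 6 = -5)
F(q) = -q/3 (F(q) = (q + q)/(-5 - 1) = (2*q)/(-6) = (2*q)*(-1/6) = -q/3)
D(v, G) = v - G/3
(15 - 1*(-55))*D(g(3), -6) = (15 - 1*(-55))*(3 - 1/3*(-6)) = (15 + 55)*(3 + 2) = 70*5 = 350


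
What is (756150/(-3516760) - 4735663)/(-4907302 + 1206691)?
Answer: 1665419096803/1301416074036 ≈ 1.2797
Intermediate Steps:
(756150/(-3516760) - 4735663)/(-4907302 + 1206691) = (756150*(-1/3516760) - 4735663)/(-3700611) = (-75615/351676 - 4735663)*(-1/3700611) = -1665419096803/351676*(-1/3700611) = 1665419096803/1301416074036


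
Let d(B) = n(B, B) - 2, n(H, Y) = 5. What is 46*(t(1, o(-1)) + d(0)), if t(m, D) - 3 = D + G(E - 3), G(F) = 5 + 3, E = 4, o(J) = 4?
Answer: 828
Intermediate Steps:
G(F) = 8
d(B) = 3 (d(B) = 5 - 2 = 3)
t(m, D) = 11 + D (t(m, D) = 3 + (D + 8) = 3 + (8 + D) = 11 + D)
46*(t(1, o(-1)) + d(0)) = 46*((11 + 4) + 3) = 46*(15 + 3) = 46*18 = 828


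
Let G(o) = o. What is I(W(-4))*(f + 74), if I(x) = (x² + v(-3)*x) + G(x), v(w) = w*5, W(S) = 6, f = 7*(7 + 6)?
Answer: -7920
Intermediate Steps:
f = 91 (f = 7*13 = 91)
v(w) = 5*w
I(x) = x² - 14*x (I(x) = (x² + (5*(-3))*x) + x = (x² - 15*x) + x = x² - 14*x)
I(W(-4))*(f + 74) = (6*(-14 + 6))*(91 + 74) = (6*(-8))*165 = -48*165 = -7920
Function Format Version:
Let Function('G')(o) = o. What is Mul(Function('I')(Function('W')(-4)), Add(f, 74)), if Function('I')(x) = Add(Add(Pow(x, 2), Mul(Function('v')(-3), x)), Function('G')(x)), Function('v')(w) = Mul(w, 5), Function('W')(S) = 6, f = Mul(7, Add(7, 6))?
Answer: -7920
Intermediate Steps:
f = 91 (f = Mul(7, 13) = 91)
Function('v')(w) = Mul(5, w)
Function('I')(x) = Add(Pow(x, 2), Mul(-14, x)) (Function('I')(x) = Add(Add(Pow(x, 2), Mul(Mul(5, -3), x)), x) = Add(Add(Pow(x, 2), Mul(-15, x)), x) = Add(Pow(x, 2), Mul(-14, x)))
Mul(Function('I')(Function('W')(-4)), Add(f, 74)) = Mul(Mul(6, Add(-14, 6)), Add(91, 74)) = Mul(Mul(6, -8), 165) = Mul(-48, 165) = -7920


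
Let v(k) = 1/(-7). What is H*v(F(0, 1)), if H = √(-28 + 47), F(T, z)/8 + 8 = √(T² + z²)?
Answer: -√19/7 ≈ -0.62270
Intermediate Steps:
F(T, z) = -64 + 8*√(T² + z²)
v(k) = -⅐
H = √19 ≈ 4.3589
H*v(F(0, 1)) = √19*(-⅐) = -√19/7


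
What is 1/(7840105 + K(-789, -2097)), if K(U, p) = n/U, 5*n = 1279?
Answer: 3945/30929212946 ≈ 1.2755e-7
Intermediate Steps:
n = 1279/5 (n = (⅕)*1279 = 1279/5 ≈ 255.80)
K(U, p) = 1279/(5*U)
1/(7840105 + K(-789, -2097)) = 1/(7840105 + (1279/5)/(-789)) = 1/(7840105 + (1279/5)*(-1/789)) = 1/(7840105 - 1279/3945) = 1/(30929212946/3945) = 3945/30929212946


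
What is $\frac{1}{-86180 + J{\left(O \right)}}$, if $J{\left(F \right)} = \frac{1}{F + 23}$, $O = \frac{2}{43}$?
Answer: $- \frac{991}{85404337} \approx -1.1604 \cdot 10^{-5}$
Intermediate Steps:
$O = \frac{2}{43}$ ($O = 2 \cdot \frac{1}{43} = \frac{2}{43} \approx 0.046512$)
$J{\left(F \right)} = \frac{1}{23 + F}$
$\frac{1}{-86180 + J{\left(O \right)}} = \frac{1}{-86180 + \frac{1}{23 + \frac{2}{43}}} = \frac{1}{-86180 + \frac{1}{\frac{991}{43}}} = \frac{1}{-86180 + \frac{43}{991}} = \frac{1}{- \frac{85404337}{991}} = - \frac{991}{85404337}$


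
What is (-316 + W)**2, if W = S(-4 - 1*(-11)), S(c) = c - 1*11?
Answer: 102400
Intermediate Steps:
S(c) = -11 + c (S(c) = c - 11 = -11 + c)
W = -4 (W = -11 + (-4 - 1*(-11)) = -11 + (-4 + 11) = -11 + 7 = -4)
(-316 + W)**2 = (-316 - 4)**2 = (-320)**2 = 102400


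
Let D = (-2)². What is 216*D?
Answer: 864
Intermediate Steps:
D = 4
216*D = 216*4 = 864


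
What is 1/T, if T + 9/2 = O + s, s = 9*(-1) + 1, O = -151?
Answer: -2/327 ≈ -0.0061162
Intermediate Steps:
s = -8 (s = -9 + 1 = -8)
T = -327/2 (T = -9/2 + (-151 - 8) = -9/2 - 159 = -327/2 ≈ -163.50)
1/T = 1/(-327/2) = -2/327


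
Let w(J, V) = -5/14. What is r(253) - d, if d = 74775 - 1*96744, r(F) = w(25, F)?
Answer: 307561/14 ≈ 21969.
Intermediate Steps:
w(J, V) = -5/14 (w(J, V) = -5*1/14 = -5/14)
r(F) = -5/14
d = -21969 (d = 74775 - 96744 = -21969)
r(253) - d = -5/14 - 1*(-21969) = -5/14 + 21969 = 307561/14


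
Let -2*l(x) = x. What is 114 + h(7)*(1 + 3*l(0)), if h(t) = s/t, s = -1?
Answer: 797/7 ≈ 113.86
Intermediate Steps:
l(x) = -x/2
h(t) = -1/t
114 + h(7)*(1 + 3*l(0)) = 114 + (-1/7)*(1 + 3*(-½*0)) = 114 + (-1*⅐)*(1 + 3*0) = 114 - (1 + 0)/7 = 114 - ⅐*1 = 114 - ⅐ = 797/7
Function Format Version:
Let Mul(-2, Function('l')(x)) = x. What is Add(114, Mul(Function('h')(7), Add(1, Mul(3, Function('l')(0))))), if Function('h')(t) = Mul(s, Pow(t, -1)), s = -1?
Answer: Rational(797, 7) ≈ 113.86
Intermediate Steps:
Function('l')(x) = Mul(Rational(-1, 2), x)
Function('h')(t) = Mul(-1, Pow(t, -1))
Add(114, Mul(Function('h')(7), Add(1, Mul(3, Function('l')(0))))) = Add(114, Mul(Mul(-1, Pow(7, -1)), Add(1, Mul(3, Mul(Rational(-1, 2), 0))))) = Add(114, Mul(Mul(-1, Rational(1, 7)), Add(1, Mul(3, 0)))) = Add(114, Mul(Rational(-1, 7), Add(1, 0))) = Add(114, Mul(Rational(-1, 7), 1)) = Add(114, Rational(-1, 7)) = Rational(797, 7)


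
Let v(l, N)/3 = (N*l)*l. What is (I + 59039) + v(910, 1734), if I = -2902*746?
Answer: 4305670347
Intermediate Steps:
v(l, N) = 3*N*l² (v(l, N) = 3*((N*l)*l) = 3*(N*l²) = 3*N*l²)
I = -2164892
(I + 59039) + v(910, 1734) = (-2164892 + 59039) + 3*1734*910² = -2105853 + 3*1734*828100 = -2105853 + 4307776200 = 4305670347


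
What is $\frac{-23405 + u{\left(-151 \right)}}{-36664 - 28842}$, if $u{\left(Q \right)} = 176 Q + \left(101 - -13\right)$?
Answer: $\frac{49867}{65506} \approx 0.76126$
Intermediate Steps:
$u{\left(Q \right)} = 114 + 176 Q$ ($u{\left(Q \right)} = 176 Q + \left(101 + 13\right) = 176 Q + 114 = 114 + 176 Q$)
$\frac{-23405 + u{\left(-151 \right)}}{-36664 - 28842} = \frac{-23405 + \left(114 + 176 \left(-151\right)\right)}{-36664 - 28842} = \frac{-23405 + \left(114 - 26576\right)}{-65506} = \left(-23405 - 26462\right) \left(- \frac{1}{65506}\right) = \left(-49867\right) \left(- \frac{1}{65506}\right) = \frac{49867}{65506}$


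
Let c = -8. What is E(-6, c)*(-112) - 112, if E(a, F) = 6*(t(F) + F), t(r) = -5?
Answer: 8624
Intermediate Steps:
E(a, F) = -30 + 6*F (E(a, F) = 6*(-5 + F) = -30 + 6*F)
E(-6, c)*(-112) - 112 = (-30 + 6*(-8))*(-112) - 112 = (-30 - 48)*(-112) - 112 = -78*(-112) - 112 = 8736 - 112 = 8624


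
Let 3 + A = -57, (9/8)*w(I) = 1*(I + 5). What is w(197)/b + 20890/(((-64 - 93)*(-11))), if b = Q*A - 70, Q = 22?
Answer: 129271534/10802385 ≈ 11.967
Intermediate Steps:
w(I) = 40/9 + 8*I/9 (w(I) = 8*(1*(I + 5))/9 = 8*(1*(5 + I))/9 = 8*(5 + I)/9 = 40/9 + 8*I/9)
A = -60 (A = -3 - 57 = -60)
b = -1390 (b = 22*(-60) - 70 = -1320 - 70 = -1390)
w(197)/b + 20890/(((-64 - 93)*(-11))) = (40/9 + (8/9)*197)/(-1390) + 20890/(((-64 - 93)*(-11))) = (40/9 + 1576/9)*(-1/1390) + 20890/((-157*(-11))) = (1616/9)*(-1/1390) + 20890/1727 = -808/6255 + 20890*(1/1727) = -808/6255 + 20890/1727 = 129271534/10802385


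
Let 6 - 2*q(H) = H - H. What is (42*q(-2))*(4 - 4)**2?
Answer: 0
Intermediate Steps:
q(H) = 3 (q(H) = 3 - (H - H)/2 = 3 - 1/2*0 = 3 + 0 = 3)
(42*q(-2))*(4 - 4)**2 = (42*3)*(4 - 4)**2 = 126*0**2 = 126*0 = 0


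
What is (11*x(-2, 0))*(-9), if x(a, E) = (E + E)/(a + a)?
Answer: 0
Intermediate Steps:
x(a, E) = E/a (x(a, E) = (2*E)/((2*a)) = (2*E)*(1/(2*a)) = E/a)
(11*x(-2, 0))*(-9) = (11*(0/(-2)))*(-9) = (11*(0*(-½)))*(-9) = (11*0)*(-9) = 0*(-9) = 0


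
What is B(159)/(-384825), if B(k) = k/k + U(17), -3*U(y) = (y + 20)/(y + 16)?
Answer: -62/38097675 ≈ -1.6274e-6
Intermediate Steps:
U(y) = -(20 + y)/(3*(16 + y)) (U(y) = -(y + 20)/(3*(y + 16)) = -(20 + y)/(3*(16 + y)))
B(k) = 62/99 (B(k) = k/k + (-20 - 1*17)/(3*(16 + 17)) = 1 + (1/3)*(-20 - 17)/33 = 1 + (1/3)*(1/33)*(-37) = 1 - 37/99 = 62/99)
B(159)/(-384825) = (62/99)/(-384825) = (62/99)*(-1/384825) = -62/38097675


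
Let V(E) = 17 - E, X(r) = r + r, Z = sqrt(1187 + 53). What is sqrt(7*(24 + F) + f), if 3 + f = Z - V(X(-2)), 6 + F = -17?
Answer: sqrt(-17 + 2*sqrt(310)) ≈ 4.2677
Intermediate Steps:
F = -23 (F = -6 - 17 = -23)
Z = 2*sqrt(310) (Z = sqrt(1240) = 2*sqrt(310) ≈ 35.214)
X(r) = 2*r
f = -24 + 2*sqrt(310) (f = -3 + (2*sqrt(310) - (17 - 2*(-2))) = -3 + (2*sqrt(310) - (17 - 1*(-4))) = -3 + (2*sqrt(310) - (17 + 4)) = -3 + (2*sqrt(310) - 1*21) = -3 + (2*sqrt(310) - 21) = -3 + (-21 + 2*sqrt(310)) = -24 + 2*sqrt(310) ≈ 11.214)
sqrt(7*(24 + F) + f) = sqrt(7*(24 - 23) + (-24 + 2*sqrt(310))) = sqrt(7*1 + (-24 + 2*sqrt(310))) = sqrt(7 + (-24 + 2*sqrt(310))) = sqrt(-17 + 2*sqrt(310))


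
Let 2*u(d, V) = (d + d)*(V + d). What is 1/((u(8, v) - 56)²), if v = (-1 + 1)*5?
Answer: 1/64 ≈ 0.015625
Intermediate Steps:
v = 0 (v = 0*5 = 0)
u(d, V) = d*(V + d) (u(d, V) = ((d + d)*(V + d))/2 = ((2*d)*(V + d))/2 = (2*d*(V + d))/2 = d*(V + d))
1/((u(8, v) - 56)²) = 1/((8*(0 + 8) - 56)²) = 1/((8*8 - 56)²) = 1/((64 - 56)²) = 1/(8²) = 1/64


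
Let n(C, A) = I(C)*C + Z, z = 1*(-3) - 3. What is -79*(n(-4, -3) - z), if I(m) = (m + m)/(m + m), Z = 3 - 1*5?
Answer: 0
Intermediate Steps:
Z = -2 (Z = 3 - 5 = -2)
I(m) = 1 (I(m) = (2*m)/((2*m)) = (2*m)*(1/(2*m)) = 1)
z = -6 (z = -3 - 3 = -6)
n(C, A) = -2 + C (n(C, A) = 1*C - 2 = C - 2 = -2 + C)
-79*(n(-4, -3) - z) = -79*((-2 - 4) - 1*(-6)) = -79*(-6 + 6) = -79*0 = 0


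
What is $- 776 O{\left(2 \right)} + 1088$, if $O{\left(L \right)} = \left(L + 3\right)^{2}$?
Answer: $-18312$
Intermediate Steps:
$O{\left(L \right)} = \left(3 + L\right)^{2}$
$- 776 O{\left(2 \right)} + 1088 = - 776 \left(3 + 2\right)^{2} + 1088 = - 776 \cdot 5^{2} + 1088 = \left(-776\right) 25 + 1088 = -19400 + 1088 = -18312$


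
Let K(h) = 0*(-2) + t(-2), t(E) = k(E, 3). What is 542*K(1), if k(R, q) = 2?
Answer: 1084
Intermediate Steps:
t(E) = 2
K(h) = 2 (K(h) = 0*(-2) + 2 = 0 + 2 = 2)
542*K(1) = 542*2 = 1084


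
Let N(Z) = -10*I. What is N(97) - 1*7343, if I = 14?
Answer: -7483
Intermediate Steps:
N(Z) = -140 (N(Z) = -10*14 = -140)
N(97) - 1*7343 = -140 - 1*7343 = -140 - 7343 = -7483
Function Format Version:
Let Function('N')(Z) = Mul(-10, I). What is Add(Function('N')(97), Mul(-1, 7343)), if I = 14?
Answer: -7483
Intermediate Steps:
Function('N')(Z) = -140 (Function('N')(Z) = Mul(-10, 14) = -140)
Add(Function('N')(97), Mul(-1, 7343)) = Add(-140, Mul(-1, 7343)) = Add(-140, -7343) = -7483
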